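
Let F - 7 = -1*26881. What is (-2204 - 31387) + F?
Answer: -60465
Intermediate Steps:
F = -26874 (F = 7 - 1*26881 = 7 - 26881 = -26874)
(-2204 - 31387) + F = (-2204 - 31387) - 26874 = -33591 - 26874 = -60465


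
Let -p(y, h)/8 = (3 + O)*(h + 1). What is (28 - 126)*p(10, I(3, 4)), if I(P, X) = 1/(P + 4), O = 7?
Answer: 8960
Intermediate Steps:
I(P, X) = 1/(4 + P)
p(y, h) = -80 - 80*h (p(y, h) = -8*(3 + 7)*(h + 1) = -80*(1 + h) = -8*(10 + 10*h) = -80 - 80*h)
(28 - 126)*p(10, I(3, 4)) = (28 - 126)*(-80 - 80/(4 + 3)) = -98*(-80 - 80/7) = -98*(-640/7) = 8960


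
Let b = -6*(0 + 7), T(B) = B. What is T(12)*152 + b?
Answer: 1782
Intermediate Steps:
b = -42 (b = -6*7 = -42)
T(12)*152 + b = 12*152 - 42 = 1824 - 42 = 1782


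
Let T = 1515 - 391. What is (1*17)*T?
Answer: 19108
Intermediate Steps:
T = 1124
(1*17)*T = (1*17)*1124 = 17*1124 = 19108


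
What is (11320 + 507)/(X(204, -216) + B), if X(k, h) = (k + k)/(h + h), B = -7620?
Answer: -212886/137177 ≈ -1.5519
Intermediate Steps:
X(k, h) = k/h (X(k, h) = (2*k)/((2*h)) = (2*k)*(1/(2*h)) = k/h)
(11320 + 507)/(X(204, -216) + B) = (11320 + 507)/(204/(-216) - 7620) = 11827/(204*(-1/216) - 7620) = 11827/(-17/18 - 7620) = 11827/(-137177/18) = 11827*(-18/137177) = -212886/137177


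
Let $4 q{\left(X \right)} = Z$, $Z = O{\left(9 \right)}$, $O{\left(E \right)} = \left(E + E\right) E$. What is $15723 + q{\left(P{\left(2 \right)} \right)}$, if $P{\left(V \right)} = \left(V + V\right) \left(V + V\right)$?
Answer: $\frac{31527}{2} \approx 15764.0$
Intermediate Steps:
$P{\left(V \right)} = 4 V^{2}$ ($P{\left(V \right)} = 2 V 2 V = 4 V^{2}$)
$O{\left(E \right)} = 2 E^{2}$ ($O{\left(E \right)} = 2 E E = 2 E^{2}$)
$Z = 162$ ($Z = 2 \cdot 9^{2} = 2 \cdot 81 = 162$)
$q{\left(X \right)} = \frac{81}{2}$ ($q{\left(X \right)} = \frac{1}{4} \cdot 162 = \frac{81}{2}$)
$15723 + q{\left(P{\left(2 \right)} \right)} = 15723 + \frac{81}{2} = \frac{31527}{2}$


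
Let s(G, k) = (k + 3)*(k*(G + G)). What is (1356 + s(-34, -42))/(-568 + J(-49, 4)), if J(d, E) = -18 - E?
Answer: 55014/295 ≈ 186.49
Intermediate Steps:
s(G, k) = 2*G*k*(3 + k) (s(G, k) = (3 + k)*(k*(2*G)) = (3 + k)*(2*G*k) = 2*G*k*(3 + k))
(1356 + s(-34, -42))/(-568 + J(-49, 4)) = (1356 + 2*(-34)*(-42)*(3 - 42))/(-568 + (-18 - 1*4)) = (1356 + 2*(-34)*(-42)*(-39))/(-568 + (-18 - 4)) = (1356 - 111384)/(-568 - 22) = -110028/(-590) = -110028*(-1/590) = 55014/295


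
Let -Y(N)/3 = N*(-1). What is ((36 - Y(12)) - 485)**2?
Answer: 235225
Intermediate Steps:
Y(N) = 3*N (Y(N) = -3*N*(-1) = -(-3)*N = 3*N)
((36 - Y(12)) - 485)**2 = ((36 - 3*12) - 485)**2 = ((36 - 1*36) - 485)**2 = ((36 - 36) - 485)**2 = (0 - 485)**2 = (-485)**2 = 235225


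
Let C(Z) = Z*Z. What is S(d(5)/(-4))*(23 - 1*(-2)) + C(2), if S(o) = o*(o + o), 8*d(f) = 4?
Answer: 153/32 ≈ 4.7813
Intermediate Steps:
d(f) = 1/2 (d(f) = (1/8)*4 = 1/2)
C(Z) = Z**2
S(o) = 2*o**2 (S(o) = o*(2*o) = 2*o**2)
S(d(5)/(-4))*(23 - 1*(-2)) + C(2) = (2*((1/2)/(-4))**2)*(23 - 1*(-2)) + 2**2 = (2*((1/2)*(-1/4))**2)*(23 + 2) + 4 = (2*(-1/8)**2)*25 + 4 = (2*(1/64))*25 + 4 = (1/32)*25 + 4 = 25/32 + 4 = 153/32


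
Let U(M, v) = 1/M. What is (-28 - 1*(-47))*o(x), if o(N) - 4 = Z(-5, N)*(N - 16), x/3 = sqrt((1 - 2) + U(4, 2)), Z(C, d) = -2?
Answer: 684 - 57*I*sqrt(3) ≈ 684.0 - 98.727*I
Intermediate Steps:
x = 3*I*sqrt(3)/2 (x = 3*sqrt((1 - 2) + 1/4) = 3*sqrt(-1 + 1/4) = 3*sqrt(-3/4) = 3*(I*sqrt(3)/2) = 3*I*sqrt(3)/2 ≈ 2.5981*I)
o(N) = 36 - 2*N (o(N) = 4 - 2*(N - 16) = 4 - 2*(-16 + N) = 4 + (32 - 2*N) = 36 - 2*N)
(-28 - 1*(-47))*o(x) = (-28 - 1*(-47))*(36 - 3*I*sqrt(3)) = (-28 + 47)*(36 - 3*I*sqrt(3)) = 19*(36 - 3*I*sqrt(3)) = 684 - 57*I*sqrt(3)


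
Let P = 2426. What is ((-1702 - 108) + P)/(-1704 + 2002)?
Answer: 308/149 ≈ 2.0671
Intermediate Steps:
((-1702 - 108) + P)/(-1704 + 2002) = ((-1702 - 108) + 2426)/(-1704 + 2002) = (-1810 + 2426)/298 = 616*(1/298) = 308/149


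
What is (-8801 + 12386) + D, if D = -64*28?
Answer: 1793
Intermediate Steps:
D = -1792
(-8801 + 12386) + D = (-8801 + 12386) - 1792 = 3585 - 1792 = 1793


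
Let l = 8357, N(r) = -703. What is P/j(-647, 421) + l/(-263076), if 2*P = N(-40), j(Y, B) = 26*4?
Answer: -46670171/13679952 ≈ -3.4116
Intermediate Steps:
j(Y, B) = 104
P = -703/2 (P = (1/2)*(-703) = -703/2 ≈ -351.50)
P/j(-647, 421) + l/(-263076) = -703/2/104 + 8357/(-263076) = -703/2*1/104 + 8357*(-1/263076) = -703/208 - 8357/263076 = -46670171/13679952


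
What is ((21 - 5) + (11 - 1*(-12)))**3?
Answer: 59319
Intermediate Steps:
((21 - 5) + (11 - 1*(-12)))**3 = (16 + (11 + 12))**3 = (16 + 23)**3 = 39**3 = 59319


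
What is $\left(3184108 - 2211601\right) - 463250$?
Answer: $509257$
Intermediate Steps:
$\left(3184108 - 2211601\right) - 463250 = 972507 + \left(-588225 + 124975\right) = 972507 - 463250 = 509257$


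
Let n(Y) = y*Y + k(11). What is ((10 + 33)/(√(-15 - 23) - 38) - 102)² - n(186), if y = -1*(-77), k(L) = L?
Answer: (-5188989*I - 289832*√38)/(38*(2*√38 + 37*I)) ≈ -3702.9 + 36.882*I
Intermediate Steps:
y = 77
n(Y) = 11 + 77*Y (n(Y) = 77*Y + 11 = 11 + 77*Y)
((10 + 33)/(√(-15 - 23) - 38) - 102)² - n(186) = ((10 + 33)/(√(-15 - 23) - 38) - 102)² - (11 + 77*186) = (43/(√(-38) - 38) - 102)² - (11 + 14322) = (43/(I*√38 - 38) - 102)² - 1*14333 = (43/(-38 + I*√38) - 102)² - 14333 = (-102 + 43/(-38 + I*√38))² - 14333 = -14333 + (-102 + 43/(-38 + I*√38))²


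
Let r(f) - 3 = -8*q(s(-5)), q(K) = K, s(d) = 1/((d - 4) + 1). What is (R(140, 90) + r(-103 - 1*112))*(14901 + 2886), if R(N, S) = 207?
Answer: 3753057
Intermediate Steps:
s(d) = 1/(-3 + d) (s(d) = 1/((-4 + d) + 1) = 1/(-3 + d))
r(f) = 4 (r(f) = 3 - 8/(-3 - 5) = 3 - 8/(-8) = 3 - 8*(-⅛) = 3 + 1 = 4)
(R(140, 90) + r(-103 - 1*112))*(14901 + 2886) = (207 + 4)*(14901 + 2886) = 211*17787 = 3753057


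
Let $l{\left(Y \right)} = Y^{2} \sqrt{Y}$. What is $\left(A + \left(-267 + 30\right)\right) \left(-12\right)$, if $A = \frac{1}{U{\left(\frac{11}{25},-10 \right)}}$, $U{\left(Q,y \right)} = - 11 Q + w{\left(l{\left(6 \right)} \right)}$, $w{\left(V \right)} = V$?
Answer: $\frac{13780164696}{4845359} - \frac{270000 \sqrt{6}}{4845359} \approx 2843.9$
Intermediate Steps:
$l{\left(Y \right)} = Y^{\frac{5}{2}}$
$U{\left(Q,y \right)} = - 11 Q + 36 \sqrt{6}$ ($U{\left(Q,y \right)} = - 11 Q + 6^{\frac{5}{2}} = - 11 Q + 36 \sqrt{6}$)
$A = \frac{1}{- \frac{121}{25} + 36 \sqrt{6}}$ ($A = \frac{1}{- 11 \cdot \frac{11}{25} + 36 \sqrt{6}} = \frac{1}{- 11 \cdot 11 \cdot \frac{1}{25} + 36 \sqrt{6}} = \frac{1}{\left(-11\right) \frac{11}{25} + 36 \sqrt{6}} = \frac{1}{- \frac{121}{25} + 36 \sqrt{6}} \approx 0.011999$)
$\left(A + \left(-267 + 30\right)\right) \left(-12\right) = \left(\left(\frac{3025}{4845359} + \frac{22500 \sqrt{6}}{4845359}\right) + \left(-267 + 30\right)\right) \left(-12\right) = \left(\left(\frac{3025}{4845359} + \frac{22500 \sqrt{6}}{4845359}\right) - 237\right) \left(-12\right) = \left(- \frac{1148347058}{4845359} + \frac{22500 \sqrt{6}}{4845359}\right) \left(-12\right) = \frac{13780164696}{4845359} - \frac{270000 \sqrt{6}}{4845359}$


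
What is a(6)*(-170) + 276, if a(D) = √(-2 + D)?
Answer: -64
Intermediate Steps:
a(6)*(-170) + 276 = √(-2 + 6)*(-170) + 276 = √4*(-170) + 276 = 2*(-170) + 276 = -340 + 276 = -64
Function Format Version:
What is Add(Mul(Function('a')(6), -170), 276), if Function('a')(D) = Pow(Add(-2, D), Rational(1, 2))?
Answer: -64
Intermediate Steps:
Add(Mul(Function('a')(6), -170), 276) = Add(Mul(Pow(Add(-2, 6), Rational(1, 2)), -170), 276) = Add(Mul(Pow(4, Rational(1, 2)), -170), 276) = Add(Mul(2, -170), 276) = Add(-340, 276) = -64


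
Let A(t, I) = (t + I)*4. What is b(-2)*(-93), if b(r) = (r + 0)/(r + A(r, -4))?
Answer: -93/13 ≈ -7.1538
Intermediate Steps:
A(t, I) = 4*I + 4*t (A(t, I) = (I + t)*4 = 4*I + 4*t)
b(r) = r/(-16 + 5*r) (b(r) = (r + 0)/(r + (4*(-4) + 4*r)) = r/(r + (-16 + 4*r)) = r/(-16 + 5*r))
b(-2)*(-93) = -2/(-16 + 5*(-2))*(-93) = -2/(-16 - 10)*(-93) = -2/(-26)*(-93) = -2*(-1/26)*(-93) = (1/13)*(-93) = -93/13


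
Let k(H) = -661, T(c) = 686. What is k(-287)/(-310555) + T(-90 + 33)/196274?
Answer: 171388922/30476936035 ≈ 0.0056236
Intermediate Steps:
k(-287)/(-310555) + T(-90 + 33)/196274 = -661/(-310555) + 686/196274 = -661*(-1/310555) + 686*(1/196274) = 661/310555 + 343/98137 = 171388922/30476936035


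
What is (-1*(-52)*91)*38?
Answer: 179816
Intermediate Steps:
(-1*(-52)*91)*38 = (52*91)*38 = 4732*38 = 179816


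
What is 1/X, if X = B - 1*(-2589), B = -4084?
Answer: -1/1495 ≈ -0.00066890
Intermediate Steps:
X = -1495 (X = -4084 - 1*(-2589) = -4084 + 2589 = -1495)
1/X = 1/(-1495) = -1/1495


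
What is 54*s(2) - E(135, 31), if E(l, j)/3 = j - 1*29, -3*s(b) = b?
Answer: -42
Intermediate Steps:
s(b) = -b/3
E(l, j) = -87 + 3*j (E(l, j) = 3*(j - 1*29) = 3*(j - 29) = 3*(-29 + j) = -87 + 3*j)
54*s(2) - E(135, 31) = 54*(-⅓*2) - (-87 + 3*31) = 54*(-⅔) - (-87 + 93) = -36 - 1*6 = -36 - 6 = -42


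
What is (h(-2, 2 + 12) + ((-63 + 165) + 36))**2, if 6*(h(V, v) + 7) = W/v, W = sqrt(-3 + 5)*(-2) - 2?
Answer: (5501 - sqrt(2))**2/1764 ≈ 17146.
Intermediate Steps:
W = -2 - 2*sqrt(2) (W = sqrt(2)*(-2) - 2 = -2*sqrt(2) - 2 = -2 - 2*sqrt(2) ≈ -4.8284)
h(V, v) = -7 + (-2 - 2*sqrt(2))/(6*v) (h(V, v) = -7 + ((-2 - 2*sqrt(2))/v)/6 = -7 + (-2 - 2*sqrt(2))/(6*v))
(h(-2, 2 + 12) + ((-63 + 165) + 36))**2 = ((-1 - sqrt(2) - 21*(2 + 12))/(3*(2 + 12)) + ((-63 + 165) + 36))**2 = ((1/3)*(-1 - sqrt(2) - 21*14)/14 + (102 + 36))**2 = ((1/3)*(1/14)*(-1 - sqrt(2) - 294) + 138)**2 = ((1/3)*(1/14)*(-295 - sqrt(2)) + 138)**2 = ((-295/42 - sqrt(2)/42) + 138)**2 = (5501/42 - sqrt(2)/42)**2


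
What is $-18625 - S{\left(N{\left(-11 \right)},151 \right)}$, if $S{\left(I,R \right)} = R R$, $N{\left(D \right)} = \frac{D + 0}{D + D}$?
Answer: $-41426$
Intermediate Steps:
$N{\left(D \right)} = \frac{1}{2}$ ($N{\left(D \right)} = \frac{D}{2 D} = D \frac{1}{2 D} = \frac{1}{2}$)
$S{\left(I,R \right)} = R^{2}$
$-18625 - S{\left(N{\left(-11 \right)},151 \right)} = -18625 - 151^{2} = -18625 - 22801 = -41426$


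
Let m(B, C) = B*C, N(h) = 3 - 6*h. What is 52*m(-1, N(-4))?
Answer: -1404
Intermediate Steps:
N(h) = 3 - 6*h
52*m(-1, N(-4)) = 52*(-(3 - 6*(-4))) = 52*(-(3 + 24)) = 52*(-1*27) = 52*(-27) = -1404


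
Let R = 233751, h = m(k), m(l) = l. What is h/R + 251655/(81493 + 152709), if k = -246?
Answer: 19588998071/18248317234 ≈ 1.0735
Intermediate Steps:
h = -246
h/R + 251655/(81493 + 152709) = -246/233751 + 251655/(81493 + 152709) = -246*1/233751 + 251655/234202 = -82/77917 + 251655*(1/234202) = -82/77917 + 251655/234202 = 19588998071/18248317234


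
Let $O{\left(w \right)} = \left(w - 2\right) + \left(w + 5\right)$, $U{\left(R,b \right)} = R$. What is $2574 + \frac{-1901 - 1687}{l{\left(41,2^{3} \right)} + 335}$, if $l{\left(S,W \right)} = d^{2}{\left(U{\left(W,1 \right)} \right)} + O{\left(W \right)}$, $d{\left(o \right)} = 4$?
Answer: $\frac{474396}{185} \approx 2564.3$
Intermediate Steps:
$O{\left(w \right)} = 3 + 2 w$ ($O{\left(w \right)} = \left(-2 + w\right) + \left(5 + w\right) = 3 + 2 w$)
$l{\left(S,W \right)} = 19 + 2 W$ ($l{\left(S,W \right)} = 4^{2} + \left(3 + 2 W\right) = 16 + \left(3 + 2 W\right) = 19 + 2 W$)
$2574 + \frac{-1901 - 1687}{l{\left(41,2^{3} \right)} + 335} = 2574 + \frac{-1901 - 1687}{\left(19 + 2 \cdot 2^{3}\right) + 335} = 2574 - \frac{3588}{\left(19 + 2 \cdot 8\right) + 335} = 2574 - \frac{3588}{\left(19 + 16\right) + 335} = 2574 - \frac{3588}{35 + 335} = 2574 - \frac{3588}{370} = 2574 - \frac{1794}{185} = \frac{474396}{185}$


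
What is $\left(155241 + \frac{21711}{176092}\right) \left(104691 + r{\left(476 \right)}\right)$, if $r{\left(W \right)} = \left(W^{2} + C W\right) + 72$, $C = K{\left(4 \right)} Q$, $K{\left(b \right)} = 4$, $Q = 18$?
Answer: $\frac{9994605493143513}{176092} \approx 5.6758 \cdot 10^{10}$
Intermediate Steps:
$C = 72$ ($C = 4 \cdot 18 = 72$)
$r{\left(W \right)} = 72 + W^{2} + 72 W$ ($r{\left(W \right)} = \left(W^{2} + 72 W\right) + 72 = 72 + W^{2} + 72 W$)
$\left(155241 + \frac{21711}{176092}\right) \left(104691 + r{\left(476 \right)}\right) = \left(155241 + \frac{21711}{176092}\right) \left(104691 + \left(72 + 476^{2} + 72 \cdot 476\right)\right) = \left(155241 + 21711 \cdot \frac{1}{176092}\right) \left(104691 + \left(72 + 226576 + 34272\right)\right) = \left(155241 + \frac{21711}{176092}\right) \left(104691 + 260920\right) = \frac{27336719883}{176092} \cdot 365611 = \frac{9994605493143513}{176092}$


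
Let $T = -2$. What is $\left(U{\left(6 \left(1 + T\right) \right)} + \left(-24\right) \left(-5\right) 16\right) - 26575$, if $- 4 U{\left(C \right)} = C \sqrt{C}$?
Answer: $-24655 + \frac{3 i \sqrt{6}}{2} \approx -24655.0 + 3.6742 i$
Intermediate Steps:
$U{\left(C \right)} = - \frac{C^{\frac{3}{2}}}{4}$ ($U{\left(C \right)} = - \frac{C \sqrt{C}}{4} = - \frac{C^{\frac{3}{2}}}{4}$)
$\left(U{\left(6 \left(1 + T\right) \right)} + \left(-24\right) \left(-5\right) 16\right) - 26575 = \left(- \frac{\left(6 \left(1 - 2\right)\right)^{\frac{3}{2}}}{4} + \left(-24\right) \left(-5\right) 16\right) - 26575 = \left(- \frac{\left(6 \left(-1\right)\right)^{\frac{3}{2}}}{4} + 120 \cdot 16\right) - 26575 = \left(- \frac{\left(-6\right)^{\frac{3}{2}}}{4} + 1920\right) - 26575 = \left(- \frac{\left(-6\right) i \sqrt{6}}{4} + 1920\right) - 26575 = \left(\frac{3 i \sqrt{6}}{2} + 1920\right) - 26575 = \left(1920 + \frac{3 i \sqrt{6}}{2}\right) - 26575 = -24655 + \frac{3 i \sqrt{6}}{2}$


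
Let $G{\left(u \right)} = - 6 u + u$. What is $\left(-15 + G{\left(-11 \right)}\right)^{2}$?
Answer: $1600$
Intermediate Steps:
$G{\left(u \right)} = - 5 u$
$\left(-15 + G{\left(-11 \right)}\right)^{2} = \left(-15 - -55\right)^{2} = \left(-15 + 55\right)^{2} = 40^{2} = 1600$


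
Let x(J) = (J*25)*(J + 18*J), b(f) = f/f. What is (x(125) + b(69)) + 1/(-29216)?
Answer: 216837529215/29216 ≈ 7.4219e+6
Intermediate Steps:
b(f) = 1
x(J) = 475*J² (x(J) = (25*J)*(19*J) = 475*J²)
(x(125) + b(69)) + 1/(-29216) = (475*125² + 1) + 1/(-29216) = (475*15625 + 1) - 1/29216 = (7421875 + 1) - 1/29216 = 7421876 - 1/29216 = 216837529215/29216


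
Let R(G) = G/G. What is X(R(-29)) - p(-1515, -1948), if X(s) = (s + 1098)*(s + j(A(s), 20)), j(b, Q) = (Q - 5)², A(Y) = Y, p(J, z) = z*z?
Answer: -3546330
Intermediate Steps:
p(J, z) = z²
R(G) = 1
j(b, Q) = (-5 + Q)²
X(s) = (225 + s)*(1098 + s) (X(s) = (s + 1098)*(s + (-5 + 20)²) = (1098 + s)*(s + 15²) = (1098 + s)*(s + 225) = (1098 + s)*(225 + s) = (225 + s)*(1098 + s))
X(R(-29)) - p(-1515, -1948) = (247050 + 1² + 1323*1) - 1*(-1948)² = (247050 + 1 + 1323) - 1*3794704 = 248374 - 3794704 = -3546330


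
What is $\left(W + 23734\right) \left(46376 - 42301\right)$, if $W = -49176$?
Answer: $-103676150$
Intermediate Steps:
$\left(W + 23734\right) \left(46376 - 42301\right) = \left(-49176 + 23734\right) \left(46376 - 42301\right) = \left(-25442\right) 4075 = -103676150$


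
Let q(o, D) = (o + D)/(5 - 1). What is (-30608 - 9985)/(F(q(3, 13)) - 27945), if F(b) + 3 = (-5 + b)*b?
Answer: 40593/27952 ≈ 1.4522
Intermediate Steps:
q(o, D) = D/4 + o/4 (q(o, D) = (D + o)/4 = (D + o)*(1/4) = D/4 + o/4)
F(b) = -3 + b*(-5 + b) (F(b) = -3 + (-5 + b)*b = -3 + b*(-5 + b))
(-30608 - 9985)/(F(q(3, 13)) - 27945) = (-30608 - 9985)/((-3 + ((1/4)*13 + (1/4)*3)**2 - 5*((1/4)*13 + (1/4)*3)) - 27945) = -40593/((-3 + (13/4 + 3/4)**2 - 5*(13/4 + 3/4)) - 27945) = -40593/((-3 + 4**2 - 5*4) - 27945) = -40593/((-3 + 16 - 20) - 27945) = -40593/(-7 - 27945) = -40593/(-27952) = -40593*(-1/27952) = 40593/27952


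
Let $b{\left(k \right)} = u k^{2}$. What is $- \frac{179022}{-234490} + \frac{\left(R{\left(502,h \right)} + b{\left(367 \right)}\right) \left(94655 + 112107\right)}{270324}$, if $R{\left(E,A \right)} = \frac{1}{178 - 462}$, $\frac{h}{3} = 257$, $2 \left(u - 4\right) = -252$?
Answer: $- \frac{56564679754351146097}{4500567507960} \approx -1.2568 \cdot 10^{7}$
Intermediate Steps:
$u = -122$ ($u = 4 + \frac{1}{2} \left(-252\right) = 4 - 126 = -122$)
$h = 771$ ($h = 3 \cdot 257 = 771$)
$R{\left(E,A \right)} = - \frac{1}{284}$ ($R{\left(E,A \right)} = \frac{1}{-284} = - \frac{1}{284}$)
$b{\left(k \right)} = - 122 k^{2}$
$- \frac{179022}{-234490} + \frac{\left(R{\left(502,h \right)} + b{\left(367 \right)}\right) \left(94655 + 112107\right)}{270324} = - \frac{179022}{-234490} + \frac{\left(- \frac{1}{284} - 122 \cdot 367^{2}\right) \left(94655 + 112107\right)}{270324} = \left(-179022\right) \left(- \frac{1}{234490}\right) + \left(- \frac{1}{284} - 16432058\right) 206762 \cdot \frac{1}{270324} = \frac{89511}{117245} + \left(- \frac{1}{284} - 16432058\right) 206762 \cdot \frac{1}{270324} = \frac{89511}{117245} + \left(- \frac{4666704473}{284}\right) 206762 \cdot \frac{1}{270324} = \frac{89511}{117245} - \frac{482448575123213}{38386008} = - \frac{56564679754351146097}{4500567507960}$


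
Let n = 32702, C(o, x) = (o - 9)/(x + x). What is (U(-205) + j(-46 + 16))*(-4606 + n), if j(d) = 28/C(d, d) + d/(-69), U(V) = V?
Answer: -1356615360/299 ≈ -4.5372e+6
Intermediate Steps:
C(o, x) = (-9 + o)/(2*x) (C(o, x) = (-9 + o)/((2*x)) = (-9 + o)*(1/(2*x)) = (-9 + o)/(2*x))
j(d) = -d/69 + 56*d/(-9 + d) (j(d) = 28/(((-9 + d)/(2*d))) + d/(-69) = 28*(2*d/(-9 + d)) + d*(-1/69) = 56*d/(-9 + d) - d/69 = -d/69 + 56*d/(-9 + d))
(U(-205) + j(-46 + 16))*(-4606 + n) = (-205 + (-46 + 16)*(3873 - (-46 + 16))/(69*(-9 + (-46 + 16))))*(-4606 + 32702) = (-205 + (1/69)*(-30)*(3873 - 1*(-30))/(-9 - 30))*28096 = (-205 + (1/69)*(-30)*(3873 + 30)/(-39))*28096 = (-205 + (1/69)*(-30)*(-1/39)*3903)*28096 = (-205 + 13010/299)*28096 = -48285/299*28096 = -1356615360/299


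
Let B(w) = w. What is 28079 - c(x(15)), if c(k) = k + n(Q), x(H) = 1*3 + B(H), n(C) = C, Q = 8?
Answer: 28053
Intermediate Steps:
x(H) = 3 + H (x(H) = 1*3 + H = 3 + H)
c(k) = 8 + k (c(k) = k + 8 = 8 + k)
28079 - c(x(15)) = 28079 - (8 + (3 + 15)) = 28079 - (8 + 18) = 28079 - 1*26 = 28079 - 26 = 28053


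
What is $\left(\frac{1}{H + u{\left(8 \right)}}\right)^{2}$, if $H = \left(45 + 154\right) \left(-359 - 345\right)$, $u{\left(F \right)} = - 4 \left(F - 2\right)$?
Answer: $\frac{1}{19633614400} \approx 5.0933 \cdot 10^{-11}$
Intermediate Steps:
$u{\left(F \right)} = 8 - 4 F$ ($u{\left(F \right)} = - 4 \left(-2 + F\right) = 8 - 4 F$)
$H = -140096$ ($H = 199 \left(-704\right) = -140096$)
$\left(\frac{1}{H + u{\left(8 \right)}}\right)^{2} = \left(\frac{1}{-140096 + \left(8 - 32\right)}\right)^{2} = \left(\frac{1}{-140096 - 24}\right)^{2} = \left(\frac{1}{-140120}\right)^{2} = \left(- \frac{1}{140120}\right)^{2} = \frac{1}{19633614400}$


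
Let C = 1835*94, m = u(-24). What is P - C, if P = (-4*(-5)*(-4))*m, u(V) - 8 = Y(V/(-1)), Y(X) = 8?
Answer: -173770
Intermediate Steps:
u(V) = 16 (u(V) = 8 + 8 = 16)
m = 16
C = 172490
P = -1280 (P = (-4*(-5)*(-4))*16 = (20*(-4))*16 = -80*16 = -1280)
P - C = -1280 - 1*172490 = -1280 - 172490 = -173770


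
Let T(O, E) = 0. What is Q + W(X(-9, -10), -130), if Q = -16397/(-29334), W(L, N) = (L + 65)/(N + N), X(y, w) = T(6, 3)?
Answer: 18127/58668 ≈ 0.30898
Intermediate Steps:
X(y, w) = 0
W(L, N) = (65 + L)/(2*N) (W(L, N) = (65 + L)/((2*N)) = (65 + L)*(1/(2*N)) = (65 + L)/(2*N))
Q = 16397/29334 (Q = -16397*(-1/29334) = 16397/29334 ≈ 0.55898)
Q + W(X(-9, -10), -130) = 16397/29334 + (1/2)*(65 + 0)/(-130) = 16397/29334 + (1/2)*(-1/130)*65 = 16397/29334 - 1/4 = 18127/58668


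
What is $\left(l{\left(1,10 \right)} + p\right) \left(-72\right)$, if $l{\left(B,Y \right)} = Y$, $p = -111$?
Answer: $7272$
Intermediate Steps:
$\left(l{\left(1,10 \right)} + p\right) \left(-72\right) = \left(10 - 111\right) \left(-72\right) = \left(-101\right) \left(-72\right) = 7272$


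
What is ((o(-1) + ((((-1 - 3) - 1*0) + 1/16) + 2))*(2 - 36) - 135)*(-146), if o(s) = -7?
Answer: -98623/4 ≈ -24656.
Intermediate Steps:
((o(-1) + ((((-1 - 3) - 1*0) + 1/16) + 2))*(2 - 36) - 135)*(-146) = ((-7 + ((((-1 - 3) - 1*0) + 1/16) + 2))*(2 - 36) - 135)*(-146) = ((-7 + (((-4 + 0) + 1/16) + 2))*(-34) - 135)*(-146) = ((-7 + ((-4 + 1/16) + 2))*(-34) - 135)*(-146) = ((-7 + (-63/16 + 2))*(-34) - 135)*(-146) = ((-7 - 31/16)*(-34) - 135)*(-146) = (-143/16*(-34) - 135)*(-146) = (2431/8 - 135)*(-146) = (1351/8)*(-146) = -98623/4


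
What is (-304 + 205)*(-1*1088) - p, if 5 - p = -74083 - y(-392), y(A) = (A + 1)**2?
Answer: -119257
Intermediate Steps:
y(A) = (1 + A)**2
p = 226969 (p = 5 - (-74083 - (1 - 392)**2) = 5 - (-74083 - 1*(-391)**2) = 5 - (-74083 - 1*152881) = 5 - (-74083 - 152881) = 5 - 1*(-226964) = 5 + 226964 = 226969)
(-304 + 205)*(-1*1088) - p = (-304 + 205)*(-1*1088) - 1*226969 = -99*(-1088) - 226969 = 107712 - 226969 = -119257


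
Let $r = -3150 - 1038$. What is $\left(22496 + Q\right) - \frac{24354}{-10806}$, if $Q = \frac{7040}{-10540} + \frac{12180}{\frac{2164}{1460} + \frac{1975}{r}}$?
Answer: $\frac{50658329202973989}{1466242710791} \approx 34550.0$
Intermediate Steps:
$r = -4188$
$Q = \frac{9811453991984}{814126991}$ ($Q = \frac{7040}{-10540} + \frac{12180}{\frac{2164}{1460} + \frac{1975}{-4188}} = 7040 \left(- \frac{1}{10540}\right) + \frac{12180}{2164 \cdot \frac{1}{1460} + 1975 \left(- \frac{1}{4188}\right)} = - \frac{352}{527} + \frac{12180}{\frac{541}{365} - \frac{1975}{4188}} = - \frac{352}{527} + \frac{12180}{\frac{1544833}{1528620}} = - \frac{352}{527} + 12180 \cdot \frac{1528620}{1544833} = - \frac{352}{527} + \frac{18618591600}{1544833} = \frac{9811453991984}{814126991} \approx 12052.0$)
$\left(22496 + Q\right) - \frac{24354}{-10806} = \left(22496 + \frac{9811453991984}{814126991}\right) - \frac{24354}{-10806} = \frac{28126054781520}{814126991} - 24354 \left(- \frac{1}{10806}\right) = \frac{28126054781520}{814126991} - - \frac{4059}{1801} = \frac{28126054781520}{814126991} + \frac{4059}{1801} = \frac{50658329202973989}{1466242710791}$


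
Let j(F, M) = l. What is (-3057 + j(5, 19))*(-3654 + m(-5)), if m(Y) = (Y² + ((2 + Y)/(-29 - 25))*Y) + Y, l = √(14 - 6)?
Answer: 66659923/6 - 65417*√2/9 ≈ 1.1100e+7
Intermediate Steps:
l = 2*√2 (l = √8 = 2*√2 ≈ 2.8284)
j(F, M) = 2*√2
m(Y) = Y + Y² + Y*(-1/27 - Y/54) (m(Y) = (Y² + ((2 + Y)/(-54))*Y) + Y = (Y² + ((2 + Y)*(-1/54))*Y) + Y = (Y² + (-1/27 - Y/54)*Y) + Y = (Y² + Y*(-1/27 - Y/54)) + Y = Y + Y² + Y*(-1/27 - Y/54))
(-3057 + j(5, 19))*(-3654 + m(-5)) = (-3057 + 2*√2)*(-3654 + (1/54)*(-5)*(52 + 53*(-5))) = (-3057 + 2*√2)*(-3654 + (1/54)*(-5)*(52 - 265)) = (-3057 + 2*√2)*(-3654 + (1/54)*(-5)*(-213)) = (-3057 + 2*√2)*(-3654 + 355/18) = (-3057 + 2*√2)*(-65417/18) = 66659923/6 - 65417*√2/9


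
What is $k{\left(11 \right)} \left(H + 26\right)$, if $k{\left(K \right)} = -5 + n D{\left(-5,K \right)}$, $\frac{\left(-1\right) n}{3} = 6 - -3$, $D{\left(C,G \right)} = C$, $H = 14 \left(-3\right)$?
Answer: $-2080$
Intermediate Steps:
$H = -42$
$n = -27$ ($n = - 3 \left(6 - -3\right) = - 3 \left(6 + 3\right) = \left(-3\right) 9 = -27$)
$k{\left(K \right)} = 130$ ($k{\left(K \right)} = -5 - -135 = -5 + 135 = 130$)
$k{\left(11 \right)} \left(H + 26\right) = 130 \left(-42 + 26\right) = 130 \left(-16\right) = -2080$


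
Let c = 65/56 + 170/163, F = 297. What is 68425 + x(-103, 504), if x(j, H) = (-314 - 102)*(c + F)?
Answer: -63945887/1141 ≈ -56044.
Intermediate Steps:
c = 20115/9128 (c = 65*(1/56) + 170*(1/163) = 65/56 + 170/163 = 20115/9128 ≈ 2.2037)
x(j, H) = -142018812/1141 (x(j, H) = (-314 - 102)*(20115/9128 + 297) = -416*2731131/9128 = -142018812/1141)
68425 + x(-103, 504) = 68425 - 142018812/1141 = -63945887/1141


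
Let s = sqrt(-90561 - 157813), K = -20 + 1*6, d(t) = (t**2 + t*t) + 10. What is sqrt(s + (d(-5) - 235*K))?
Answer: sqrt(3350 + I*sqrt(248374)) ≈ 58.038 + 4.2935*I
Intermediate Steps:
d(t) = 10 + 2*t**2 (d(t) = (t**2 + t**2) + 10 = 2*t**2 + 10 = 10 + 2*t**2)
K = -14 (K = -20 + 6 = -14)
s = I*sqrt(248374) (s = sqrt(-248374) = I*sqrt(248374) ≈ 498.37*I)
sqrt(s + (d(-5) - 235*K)) = sqrt(I*sqrt(248374) + ((10 + 2*(-5)**2) - 235*(-14))) = sqrt(I*sqrt(248374) + ((10 + 2*25) + 3290)) = sqrt(I*sqrt(248374) + ((10 + 50) + 3290)) = sqrt(I*sqrt(248374) + (60 + 3290)) = sqrt(I*sqrt(248374) + 3350) = sqrt(3350 + I*sqrt(248374))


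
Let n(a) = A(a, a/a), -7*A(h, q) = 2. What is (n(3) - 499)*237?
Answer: -828315/7 ≈ -1.1833e+5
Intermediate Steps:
A(h, q) = -2/7 (A(h, q) = -⅐*2 = -2/7)
n(a) = -2/7
(n(3) - 499)*237 = (-2/7 - 499)*237 = -3495/7*237 = -828315/7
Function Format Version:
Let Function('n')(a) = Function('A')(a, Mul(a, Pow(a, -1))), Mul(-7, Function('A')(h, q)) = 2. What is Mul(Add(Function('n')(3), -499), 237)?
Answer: Rational(-828315, 7) ≈ -1.1833e+5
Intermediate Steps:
Function('A')(h, q) = Rational(-2, 7) (Function('A')(h, q) = Mul(Rational(-1, 7), 2) = Rational(-2, 7))
Function('n')(a) = Rational(-2, 7)
Mul(Add(Function('n')(3), -499), 237) = Mul(Add(Rational(-2, 7), -499), 237) = Mul(Rational(-3495, 7), 237) = Rational(-828315, 7)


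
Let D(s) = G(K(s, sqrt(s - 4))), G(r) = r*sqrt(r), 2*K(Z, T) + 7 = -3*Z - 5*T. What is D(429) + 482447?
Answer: 482447 - I*sqrt(2)*(1294 + 25*sqrt(17))**(3/2)/4 ≈ 4.8245e+5 - 18462.0*I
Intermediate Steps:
K(Z, T) = -7/2 - 5*T/2 - 3*Z/2 (K(Z, T) = -7/2 + (-3*Z - 5*T)/2 = -7/2 + (-5*T - 3*Z)/2 = -7/2 + (-5*T/2 - 3*Z/2) = -7/2 - 5*T/2 - 3*Z/2)
G(r) = r**(3/2)
D(s) = (-7/2 - 5*sqrt(-4 + s)/2 - 3*s/2)**(3/2) (D(s) = (-7/2 - 5*sqrt(s - 4)/2 - 3*s/2)**(3/2) = (-7/2 - 5*sqrt(-4 + s)/2 - 3*s/2)**(3/2))
D(429) + 482447 = sqrt(2)*(-7 - 5*sqrt(-4 + 429) - 3*429)**(3/2)/4 + 482447 = sqrt(2)*(-7 - 25*sqrt(17) - 1287)**(3/2)/4 + 482447 = sqrt(2)*(-1294 - 25*sqrt(17))**(3/2)/4 + 482447 = 482447 + sqrt(2)*(-1294 - 25*sqrt(17))**(3/2)/4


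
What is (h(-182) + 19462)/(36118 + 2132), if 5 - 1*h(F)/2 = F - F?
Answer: 9736/19125 ≈ 0.50907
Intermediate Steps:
h(F) = 10 (h(F) = 10 - 2*(F - F) = 10 - 2*0 = 10 + 0 = 10)
(h(-182) + 19462)/(36118 + 2132) = (10 + 19462)/(36118 + 2132) = 19472/38250 = 19472*(1/38250) = 9736/19125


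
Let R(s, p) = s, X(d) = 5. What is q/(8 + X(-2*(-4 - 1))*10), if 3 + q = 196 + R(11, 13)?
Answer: 102/29 ≈ 3.5172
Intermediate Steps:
q = 204 (q = -3 + (196 + 11) = -3 + 207 = 204)
q/(8 + X(-2*(-4 - 1))*10) = 204/(8 + 5*10) = 204/(8 + 50) = 204/58 = 204*(1/58) = 102/29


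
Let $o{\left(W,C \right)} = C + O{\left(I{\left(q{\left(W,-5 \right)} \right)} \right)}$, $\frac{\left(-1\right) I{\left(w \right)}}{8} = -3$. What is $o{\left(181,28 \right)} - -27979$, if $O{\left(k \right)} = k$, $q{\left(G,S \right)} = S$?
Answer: $28031$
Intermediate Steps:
$I{\left(w \right)} = 24$ ($I{\left(w \right)} = \left(-8\right) \left(-3\right) = 24$)
$o{\left(W,C \right)} = 24 + C$ ($o{\left(W,C \right)} = C + 24 = 24 + C$)
$o{\left(181,28 \right)} - -27979 = \left(24 + 28\right) - -27979 = 52 + 27979 = 28031$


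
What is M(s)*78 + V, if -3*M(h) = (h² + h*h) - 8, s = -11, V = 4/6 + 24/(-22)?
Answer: -200786/33 ≈ -6084.4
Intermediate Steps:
V = -14/33 (V = 4*(⅙) + 24*(-1/22) = ⅔ - 12/11 = -14/33 ≈ -0.42424)
M(h) = 8/3 - 2*h²/3 (M(h) = -((h² + h*h) - 8)/3 = -((h² + h²) - 8)/3 = -(2*h² - 8)/3 = -(-8 + 2*h²)/3 = 8/3 - 2*h²/3)
M(s)*78 + V = (8/3 - ⅔*(-11)²)*78 - 14/33 = (8/3 - ⅔*121)*78 - 14/33 = (8/3 - 242/3)*78 - 14/33 = -78*78 - 14/33 = -6084 - 14/33 = -200786/33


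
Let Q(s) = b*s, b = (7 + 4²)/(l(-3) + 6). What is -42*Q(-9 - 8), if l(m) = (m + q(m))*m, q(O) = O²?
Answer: -2737/2 ≈ -1368.5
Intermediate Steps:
l(m) = m*(m + m²) (l(m) = (m + m²)*m = m*(m + m²))
b = -23/12 (b = (7 + 4²)/((-3)²*(1 - 3) + 6) = (7 + 16)/(9*(-2) + 6) = 23/(-18 + 6) = 23/(-12) = 23*(-1/12) = -23/12 ≈ -1.9167)
Q(s) = -23*s/12
-42*Q(-9 - 8) = -(-161)*(-9 - 8)/2 = -(-161)*(-17)/2 = -42*391/12 = -2737/2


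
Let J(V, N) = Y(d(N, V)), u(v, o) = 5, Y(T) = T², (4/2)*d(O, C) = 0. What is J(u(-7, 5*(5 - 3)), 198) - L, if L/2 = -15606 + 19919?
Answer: -8626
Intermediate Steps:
d(O, C) = 0 (d(O, C) = (½)*0 = 0)
J(V, N) = 0 (J(V, N) = 0² = 0)
L = 8626 (L = 2*(-15606 + 19919) = 2*4313 = 8626)
J(u(-7, 5*(5 - 3)), 198) - L = 0 - 1*8626 = 0 - 8626 = -8626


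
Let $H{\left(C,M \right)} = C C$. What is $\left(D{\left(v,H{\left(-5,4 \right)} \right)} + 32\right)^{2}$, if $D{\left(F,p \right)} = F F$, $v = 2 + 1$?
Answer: $1681$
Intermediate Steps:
$H{\left(C,M \right)} = C^{2}$
$v = 3$
$D{\left(F,p \right)} = F^{2}$
$\left(D{\left(v,H{\left(-5,4 \right)} \right)} + 32\right)^{2} = \left(3^{2} + 32\right)^{2} = \left(9 + 32\right)^{2} = 41^{2} = 1681$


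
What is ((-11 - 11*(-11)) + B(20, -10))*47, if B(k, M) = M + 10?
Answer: 5170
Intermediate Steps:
B(k, M) = 10 + M
((-11 - 11*(-11)) + B(20, -10))*47 = ((-11 - 11*(-11)) + (10 - 10))*47 = ((-11 + 121) + 0)*47 = (110 + 0)*47 = 110*47 = 5170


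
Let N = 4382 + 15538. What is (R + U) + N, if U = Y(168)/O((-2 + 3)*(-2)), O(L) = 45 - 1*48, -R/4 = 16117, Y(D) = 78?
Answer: -44574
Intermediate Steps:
R = -64468 (R = -4*16117 = -64468)
N = 19920
O(L) = -3 (O(L) = 45 - 48 = -3)
U = -26 (U = 78/(-3) = 78*(-⅓) = -26)
(R + U) + N = (-64468 - 26) + 19920 = -64494 + 19920 = -44574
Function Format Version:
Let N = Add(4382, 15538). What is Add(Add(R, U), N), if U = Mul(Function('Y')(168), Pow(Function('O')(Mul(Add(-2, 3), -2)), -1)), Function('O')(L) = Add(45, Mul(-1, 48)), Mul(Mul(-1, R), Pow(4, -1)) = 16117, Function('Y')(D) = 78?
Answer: -44574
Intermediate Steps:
R = -64468 (R = Mul(-4, 16117) = -64468)
N = 19920
Function('O')(L) = -3 (Function('O')(L) = Add(45, -48) = -3)
U = -26 (U = Mul(78, Pow(-3, -1)) = Mul(78, Rational(-1, 3)) = -26)
Add(Add(R, U), N) = Add(Add(-64468, -26), 19920) = Add(-64494, 19920) = -44574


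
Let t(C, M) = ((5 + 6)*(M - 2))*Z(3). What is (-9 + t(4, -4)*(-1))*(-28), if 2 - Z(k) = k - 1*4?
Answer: -5292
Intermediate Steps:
Z(k) = 6 - k (Z(k) = 2 - (k - 1*4) = 2 - (k - 4) = 2 - (-4 + k) = 2 + (4 - k) = 6 - k)
t(C, M) = -66 + 33*M (t(C, M) = ((5 + 6)*(M - 2))*(6 - 1*3) = (11*(-2 + M))*(6 - 3) = (-22 + 11*M)*3 = -66 + 33*M)
(-9 + t(4, -4)*(-1))*(-28) = (-9 + (-66 + 33*(-4))*(-1))*(-28) = (-9 + (-66 - 132)*(-1))*(-28) = (-9 - 198*(-1))*(-28) = (-9 + 198)*(-28) = 189*(-28) = -5292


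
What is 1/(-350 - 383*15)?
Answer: -1/6095 ≈ -0.00016407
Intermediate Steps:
1/(-350 - 383*15) = 1/(-350 - 5745) = 1/(-6095) = -1/6095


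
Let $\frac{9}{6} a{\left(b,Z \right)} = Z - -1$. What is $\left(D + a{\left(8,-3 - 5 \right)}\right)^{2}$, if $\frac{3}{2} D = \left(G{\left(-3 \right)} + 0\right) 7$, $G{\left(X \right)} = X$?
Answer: $\frac{3136}{9} \approx 348.44$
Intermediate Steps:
$a{\left(b,Z \right)} = \frac{2}{3} + \frac{2 Z}{3}$ ($a{\left(b,Z \right)} = \frac{2 \left(Z - -1\right)}{3} = \frac{2 \left(Z + 1\right)}{3} = \frac{2 \left(1 + Z\right)}{3} = \frac{2}{3} + \frac{2 Z}{3}$)
$D = -14$ ($D = \frac{2 \left(-3 + 0\right) 7}{3} = \frac{2 \left(\left(-3\right) 7\right)}{3} = \frac{2}{3} \left(-21\right) = -14$)
$\left(D + a{\left(8,-3 - 5 \right)}\right)^{2} = \left(-14 + \left(\frac{2}{3} + \frac{2 \left(-3 - 5\right)}{3}\right)\right)^{2} = \left(-14 + \left(\frac{2}{3} + \frac{2}{3} \left(-8\right)\right)\right)^{2} = \left(-14 + \left(\frac{2}{3} - \frac{16}{3}\right)\right)^{2} = \left(-14 - \frac{14}{3}\right)^{2} = \left(- \frac{56}{3}\right)^{2} = \frac{3136}{9}$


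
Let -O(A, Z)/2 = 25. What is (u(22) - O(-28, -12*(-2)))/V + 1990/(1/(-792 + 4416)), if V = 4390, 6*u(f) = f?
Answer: 94978879361/13170 ≈ 7.2118e+6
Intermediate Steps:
u(f) = f/6
O(A, Z) = -50 (O(A, Z) = -2*25 = -50)
(u(22) - O(-28, -12*(-2)))/V + 1990/(1/(-792 + 4416)) = ((⅙)*22 - 1*(-50))/4390 + 1990/(1/(-792 + 4416)) = (11/3 + 50)*(1/4390) + 1990/(1/3624) = (161/3)*(1/4390) + 1990/(1/3624) = 161/13170 + 1990*3624 = 161/13170 + 7211760 = 94978879361/13170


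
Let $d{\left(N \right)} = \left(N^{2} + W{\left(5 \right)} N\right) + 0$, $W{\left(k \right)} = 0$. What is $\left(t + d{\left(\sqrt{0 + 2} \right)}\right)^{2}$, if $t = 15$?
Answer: $289$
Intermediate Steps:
$d{\left(N \right)} = N^{2}$ ($d{\left(N \right)} = \left(N^{2} + 0 N\right) + 0 = \left(N^{2} + 0\right) + 0 = N^{2} + 0 = N^{2}$)
$\left(t + d{\left(\sqrt{0 + 2} \right)}\right)^{2} = \left(15 + \left(\sqrt{0 + 2}\right)^{2}\right)^{2} = \left(15 + \left(\sqrt{2}\right)^{2}\right)^{2} = \left(15 + 2\right)^{2} = 17^{2} = 289$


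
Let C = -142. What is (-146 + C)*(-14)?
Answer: 4032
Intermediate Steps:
(-146 + C)*(-14) = (-146 - 142)*(-14) = -288*(-14) = 4032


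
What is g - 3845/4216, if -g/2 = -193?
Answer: 1623531/4216 ≈ 385.09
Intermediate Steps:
g = 386 (g = -2*(-193) = 386)
g - 3845/4216 = 386 - 3845/4216 = 1623531/4216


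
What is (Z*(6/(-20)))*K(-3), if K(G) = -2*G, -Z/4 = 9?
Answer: 324/5 ≈ 64.800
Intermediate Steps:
Z = -36 (Z = -4*9 = -36)
(Z*(6/(-20)))*K(-3) = (-216/(-20))*(-2*(-3)) = -216*(-1)/20*6 = -36*(-3/10)*6 = (54/5)*6 = 324/5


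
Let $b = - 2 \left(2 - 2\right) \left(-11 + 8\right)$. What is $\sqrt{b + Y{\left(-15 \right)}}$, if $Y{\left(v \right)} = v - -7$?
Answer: $2 i \sqrt{2} \approx 2.8284 i$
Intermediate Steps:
$Y{\left(v \right)} = 7 + v$ ($Y{\left(v \right)} = v + 7 = 7 + v$)
$b = 0$ ($b = \left(-2\right) 0 \left(-3\right) = 0 \left(-3\right) = 0$)
$\sqrt{b + Y{\left(-15 \right)}} = \sqrt{0 + \left(7 - 15\right)} = \sqrt{0 - 8} = \sqrt{-8} = 2 i \sqrt{2}$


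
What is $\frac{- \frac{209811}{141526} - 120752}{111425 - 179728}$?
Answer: $\frac{2441393909}{1380950054} \approx 1.7679$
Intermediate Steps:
$\frac{- \frac{209811}{141526} - 120752}{111425 - 179728} = \frac{\left(-209811\right) \frac{1}{141526} - 120752}{-68303} = \left(- \frac{29973}{20218} - 120752\right) \left(- \frac{1}{68303}\right) = \left(- \frac{2441393909}{20218}\right) \left(- \frac{1}{68303}\right) = \frac{2441393909}{1380950054}$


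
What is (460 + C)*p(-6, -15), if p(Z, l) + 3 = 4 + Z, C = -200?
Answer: -1300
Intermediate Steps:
p(Z, l) = 1 + Z (p(Z, l) = -3 + (4 + Z) = 1 + Z)
(460 + C)*p(-6, -15) = (460 - 200)*(1 - 6) = 260*(-5) = -1300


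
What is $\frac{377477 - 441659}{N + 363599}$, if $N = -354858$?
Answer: $- \frac{64182}{8741} \approx -7.3426$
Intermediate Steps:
$\frac{377477 - 441659}{N + 363599} = \frac{377477 - 441659}{-354858 + 363599} = \frac{377477 - 441659}{8741} = \left(377477 - 441659\right) \frac{1}{8741} = \left(-64182\right) \frac{1}{8741} = - \frac{64182}{8741}$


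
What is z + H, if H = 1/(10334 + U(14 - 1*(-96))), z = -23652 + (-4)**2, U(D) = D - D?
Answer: -244254423/10334 ≈ -23636.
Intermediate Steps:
U(D) = 0
z = -23636 (z = -23652 + 16 = -23636)
H = 1/10334 (H = 1/(10334 + 0) = 1/10334 ≈ 9.6768e-5)
z + H = -23636 + 1/10334 = -244254423/10334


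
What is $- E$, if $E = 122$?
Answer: $-122$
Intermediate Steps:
$- E = \left(-1\right) 122 = -122$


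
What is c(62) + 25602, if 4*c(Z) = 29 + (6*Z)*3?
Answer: 103553/4 ≈ 25888.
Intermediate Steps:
c(Z) = 29/4 + 9*Z/2 (c(Z) = (29 + (6*Z)*3)/4 = (29 + 18*Z)/4 = 29/4 + 9*Z/2)
c(62) + 25602 = (29/4 + (9/2)*62) + 25602 = (29/4 + 279) + 25602 = 1145/4 + 25602 = 103553/4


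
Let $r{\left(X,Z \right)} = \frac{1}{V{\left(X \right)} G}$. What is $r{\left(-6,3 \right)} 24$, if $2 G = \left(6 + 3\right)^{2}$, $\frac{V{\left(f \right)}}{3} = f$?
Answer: $- \frac{8}{243} \approx -0.032922$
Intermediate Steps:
$V{\left(f \right)} = 3 f$
$G = \frac{81}{2}$ ($G = \frac{\left(6 + 3\right)^{2}}{2} = \frac{9^{2}}{2} = \frac{1}{2} \cdot 81 = \frac{81}{2} \approx 40.5$)
$r{\left(X,Z \right)} = \frac{2}{243 X}$ ($r{\left(X,Z \right)} = \frac{1}{3 X \frac{81}{2}} = \frac{1}{\frac{243}{2} X} = \frac{2}{243 X}$)
$r{\left(-6,3 \right)} 24 = \frac{2}{243 \left(-6\right)} 24 = \frac{2}{243} \left(- \frac{1}{6}\right) 24 = \left(- \frac{1}{729}\right) 24 = - \frac{8}{243}$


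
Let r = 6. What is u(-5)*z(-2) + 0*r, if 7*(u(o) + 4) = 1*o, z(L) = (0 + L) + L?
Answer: 132/7 ≈ 18.857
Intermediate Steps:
z(L) = 2*L (z(L) = L + L = 2*L)
u(o) = -4 + o/7 (u(o) = -4 + (1*o)/7 = -4 + o/7)
u(-5)*z(-2) + 0*r = (-4 + (1/7)*(-5))*(2*(-2)) + 0*6 = (-4 - 5/7)*(-4) + 0 = -33/7*(-4) + 0 = 132/7 + 0 = 132/7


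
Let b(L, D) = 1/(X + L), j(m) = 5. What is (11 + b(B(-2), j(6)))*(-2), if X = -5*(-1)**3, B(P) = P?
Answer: -68/3 ≈ -22.667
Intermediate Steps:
X = 5 (X = -5*(-1) = 5)
b(L, D) = 1/(5 + L)
(11 + b(B(-2), j(6)))*(-2) = (11 + 1/(5 - 2))*(-2) = (11 + 1/3)*(-2) = (34/3)*(-2) = -68/3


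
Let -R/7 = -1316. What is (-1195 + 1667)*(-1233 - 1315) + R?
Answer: -1193444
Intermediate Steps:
R = 9212 (R = -7*(-1316) = 9212)
(-1195 + 1667)*(-1233 - 1315) + R = (-1195 + 1667)*(-1233 - 1315) + 9212 = 472*(-2548) + 9212 = -1202656 + 9212 = -1193444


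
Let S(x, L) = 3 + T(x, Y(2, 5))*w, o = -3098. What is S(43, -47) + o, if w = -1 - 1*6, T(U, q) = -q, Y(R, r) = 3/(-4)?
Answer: -12401/4 ≈ -3100.3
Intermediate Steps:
Y(R, r) = -¾ (Y(R, r) = 3*(-¼) = -¾)
w = -7 (w = -1 - 6 = -7)
S(x, L) = -9/4 (S(x, L) = 3 - 1*(-¾)*(-7) = 3 + (¾)*(-7) = 3 - 21/4 = -9/4)
S(43, -47) + o = -9/4 - 3098 = -12401/4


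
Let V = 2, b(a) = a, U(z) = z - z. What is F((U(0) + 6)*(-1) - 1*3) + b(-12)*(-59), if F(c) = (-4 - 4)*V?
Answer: 692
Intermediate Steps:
U(z) = 0
F(c) = -16 (F(c) = (-4 - 4)*2 = -8*2 = -16)
F((U(0) + 6)*(-1) - 1*3) + b(-12)*(-59) = -16 - 12*(-59) = -16 + 708 = 692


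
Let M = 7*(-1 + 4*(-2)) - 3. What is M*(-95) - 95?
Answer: 6175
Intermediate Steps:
M = -66 (M = 7*(-1 - 8) - 3 = 7*(-9) - 3 = -63 - 3 = -66)
M*(-95) - 95 = -66*(-95) - 95 = 6270 - 95 = 6175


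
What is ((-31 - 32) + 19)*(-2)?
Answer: 88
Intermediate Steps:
((-31 - 32) + 19)*(-2) = (-63 + 19)*(-2) = -44*(-2) = 88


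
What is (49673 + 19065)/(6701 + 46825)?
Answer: 34369/26763 ≈ 1.2842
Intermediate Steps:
(49673 + 19065)/(6701 + 46825) = 68738/53526 = 68738*(1/53526) = 34369/26763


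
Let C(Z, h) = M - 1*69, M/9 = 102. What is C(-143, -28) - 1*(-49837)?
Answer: 50686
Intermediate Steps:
M = 918 (M = 9*102 = 918)
C(Z, h) = 849 (C(Z, h) = 918 - 1*69 = 918 - 69 = 849)
C(-143, -28) - 1*(-49837) = 849 - 1*(-49837) = 849 + 49837 = 50686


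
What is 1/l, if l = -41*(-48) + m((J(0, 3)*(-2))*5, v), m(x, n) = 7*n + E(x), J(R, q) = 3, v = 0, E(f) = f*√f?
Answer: 82/162501 + 5*I*√30/650004 ≈ 0.00050461 + 4.2132e-5*I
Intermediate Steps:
E(f) = f^(3/2)
m(x, n) = x^(3/2) + 7*n (m(x, n) = 7*n + x^(3/2) = x^(3/2) + 7*n)
l = 1968 - 30*I*√30 (l = -41*(-48) + (((3*(-2))*5)^(3/2) + 7*0) = 1968 + ((-6*5)^(3/2) + 0) = 1968 + ((-30)^(3/2) + 0) = 1968 + (-30*I*√30 + 0) = 1968 - 30*I*√30 ≈ 1968.0 - 164.32*I)
1/l = 1/(1968 - 30*I*√30)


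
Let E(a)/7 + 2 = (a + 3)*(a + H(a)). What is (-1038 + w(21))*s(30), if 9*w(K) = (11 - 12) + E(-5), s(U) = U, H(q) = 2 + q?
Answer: -92450/3 ≈ -30817.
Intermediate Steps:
E(a) = -14 + 7*(2 + 2*a)*(3 + a) (E(a) = -14 + 7*((a + 3)*(a + (2 + a))) = -14 + 7*((3 + a)*(2 + 2*a)) = -14 + 7*((2 + 2*a)*(3 + a)) = -14 + 7*(2 + 2*a)*(3 + a))
w(K) = 97/9 (w(K) = ((11 - 12) + (28 + 14*(-5)**2 + 56*(-5)))/9 = (-1 + (28 + 14*25 - 280))/9 = (-1 + (28 + 350 - 280))/9 = (-1 + 98)/9 = (1/9)*97 = 97/9)
(-1038 + w(21))*s(30) = (-1038 + 97/9)*30 = -9245/9*30 = -92450/3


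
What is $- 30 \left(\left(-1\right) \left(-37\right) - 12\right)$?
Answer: $-750$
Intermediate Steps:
$- 30 \left(\left(-1\right) \left(-37\right) - 12\right) = - 30 \left(37 - 12\right) = \left(-30\right) 25 = -750$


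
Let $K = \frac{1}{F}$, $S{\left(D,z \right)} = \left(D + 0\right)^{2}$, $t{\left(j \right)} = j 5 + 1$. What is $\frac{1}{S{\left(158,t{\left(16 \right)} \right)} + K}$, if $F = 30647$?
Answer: $\frac{30647}{765071709} \approx 4.0058 \cdot 10^{-5}$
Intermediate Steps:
$t{\left(j \right)} = 1 + 5 j$ ($t{\left(j \right)} = 5 j + 1 = 1 + 5 j$)
$S{\left(D,z \right)} = D^{2}$
$K = \frac{1}{30647} \approx 3.263 \cdot 10^{-5}$
$\frac{1}{S{\left(158,t{\left(16 \right)} \right)} + K} = \frac{1}{158^{2} + \frac{1}{30647}} = \frac{1}{24964 + \frac{1}{30647}} = \frac{1}{\frac{765071709}{30647}} = \frac{30647}{765071709}$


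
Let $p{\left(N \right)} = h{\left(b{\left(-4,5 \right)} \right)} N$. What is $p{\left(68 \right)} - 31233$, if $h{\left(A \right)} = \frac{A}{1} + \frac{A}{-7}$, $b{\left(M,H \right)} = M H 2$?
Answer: $- \frac{234951}{7} \approx -33564.0$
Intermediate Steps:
$b{\left(M,H \right)} = 2 H M$ ($b{\left(M,H \right)} = H M 2 = 2 H M$)
$h{\left(A \right)} = \frac{6 A}{7}$ ($h{\left(A \right)} = A 1 + A \left(- \frac{1}{7}\right) = A - \frac{A}{7} = \frac{6 A}{7}$)
$p{\left(N \right)} = - \frac{240 N}{7}$ ($p{\left(N \right)} = \frac{6 \cdot 2 \cdot 5 \left(-4\right)}{7} N = \frac{6}{7} \left(-40\right) N = - \frac{240 N}{7}$)
$p{\left(68 \right)} - 31233 = \left(- \frac{240}{7}\right) 68 - 31233 = - \frac{16320}{7} - 31233 = - \frac{234951}{7}$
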